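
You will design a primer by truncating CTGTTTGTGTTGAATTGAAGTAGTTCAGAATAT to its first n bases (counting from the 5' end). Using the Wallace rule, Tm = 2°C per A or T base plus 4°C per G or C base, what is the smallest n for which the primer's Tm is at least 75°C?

n = 28

First 27 bases: CTGTTTGTGTTGAATTGAAGTAGTTCA → Tm = 72°C (< 75°C)
First 28 bases: CTGTTTGTGTTGAATTGAAGTAGTTCAG → Tm = 76°C (≥ 75°C)
Each additional base adds 2°C (A/T) or 4°C (G/C), so Tm is non-decreasing in n; n = 28 is the first length to reach 75°C.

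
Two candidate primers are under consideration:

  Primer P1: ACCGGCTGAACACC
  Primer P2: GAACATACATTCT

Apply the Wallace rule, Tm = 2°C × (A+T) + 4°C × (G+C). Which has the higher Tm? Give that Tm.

Primer P1, 46°C

Primer P1: A+T=5, G+C=9 → Tm = 2(5)+4(9) = 46°C
Primer P2: A+T=9, G+C=4 → Tm = 2(9)+4(4) = 34°C
46°C vs 34°C → primer P1 is higher.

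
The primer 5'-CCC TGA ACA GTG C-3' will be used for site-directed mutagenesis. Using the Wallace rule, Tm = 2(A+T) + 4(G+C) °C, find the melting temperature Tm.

42°C

T=2, A=3, C=5, G=3
A+T = 5, G+C = 8
Tm = 4·8 + 2·5 = 32 + 10 = 42°C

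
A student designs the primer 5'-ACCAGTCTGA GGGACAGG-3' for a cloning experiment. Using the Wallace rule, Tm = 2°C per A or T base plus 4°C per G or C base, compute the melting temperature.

58°C

Base counts: T=2, G=7, A=5, C=4
So N_AT = 7 and N_GC = 11.
Tm = 2(7) + 4(11) = 14 + 44 = 58°C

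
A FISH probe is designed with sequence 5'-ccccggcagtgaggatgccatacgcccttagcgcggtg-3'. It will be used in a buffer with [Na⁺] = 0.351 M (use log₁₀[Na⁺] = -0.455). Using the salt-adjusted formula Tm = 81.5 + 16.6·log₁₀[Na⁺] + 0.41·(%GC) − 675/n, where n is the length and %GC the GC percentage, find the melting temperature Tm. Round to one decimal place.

84.2°C

Length n = 38. Counting bases: G=13, T=6, A=6, C=13
G+C = 26, so %GC = 26/38 × 100 = 68.421%
Salt term: 16.6 × (-0.455) = -7.553
GC term: 0.41 × 68.421 = 28.053; length term: −675/38 = −17.763
Tm = 81.5 + (-7.553) + 28.053 − 17.763 = 84.237 → 84.2°C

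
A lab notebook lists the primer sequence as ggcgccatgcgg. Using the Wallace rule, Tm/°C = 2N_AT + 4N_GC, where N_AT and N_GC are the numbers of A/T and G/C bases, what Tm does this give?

44°C

Counting bases: A=1, G=6, C=4, T=1
AT pairs contribute 2, GC pairs contribute 10.
Tm = 4·10 + 2·2 = 40 + 4 = 44°C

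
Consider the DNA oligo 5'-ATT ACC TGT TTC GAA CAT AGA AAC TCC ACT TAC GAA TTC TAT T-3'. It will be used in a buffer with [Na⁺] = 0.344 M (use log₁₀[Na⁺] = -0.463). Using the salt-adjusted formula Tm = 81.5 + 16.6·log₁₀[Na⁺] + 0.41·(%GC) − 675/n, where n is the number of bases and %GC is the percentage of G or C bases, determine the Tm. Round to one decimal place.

Length n = 43. Scanning the sequence gives C=10, A=14, G=4, T=15.
G+C = 14, so %GC = 14/43 × 100 = 32.558%
Salt term: 16.6 × (-0.463) = -7.686
GC term: 0.41 × 32.558 = 13.349; length term: −675/43 = −15.698
Tm = 81.5 + (-7.686) + 13.349 − 15.698 = 71.465 → 71.5°C

71.5°C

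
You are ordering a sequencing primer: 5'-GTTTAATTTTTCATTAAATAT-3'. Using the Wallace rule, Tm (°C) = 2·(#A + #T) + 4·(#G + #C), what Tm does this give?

Scanning the sequence gives T=12, C=1, G=1, A=7.
AT pairs contribute 19, GC pairs contribute 2.
Tm = 2(19) + 4(2) = 38 + 8 = 46°C

46°C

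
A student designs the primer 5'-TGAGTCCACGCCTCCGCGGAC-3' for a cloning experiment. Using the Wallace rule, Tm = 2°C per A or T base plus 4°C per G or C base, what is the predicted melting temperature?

G=6, T=3, A=3, C=9
AT pairs contribute 6, GC pairs contribute 15.
Tm = 2(6) + 4(15) = 12 + 60 = 72°C

72°C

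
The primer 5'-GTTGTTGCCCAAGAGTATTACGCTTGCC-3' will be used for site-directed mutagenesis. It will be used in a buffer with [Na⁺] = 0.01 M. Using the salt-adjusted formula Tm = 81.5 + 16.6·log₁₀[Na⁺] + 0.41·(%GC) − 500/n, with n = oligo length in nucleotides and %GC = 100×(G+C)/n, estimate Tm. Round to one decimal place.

50.9°C

Length n = 28. T=9, A=5, G=7, C=7
G+C = 14, so %GC = 14/28 × 100 = 50%
Salt term: 16.6 × (-2) = -33.2
GC term: 0.41 × 50 = 20.5; length term: −500/28 = −17.857
Tm = 81.5 + (-33.2) + 20.5 − 17.857 = 50.943 → 50.9°C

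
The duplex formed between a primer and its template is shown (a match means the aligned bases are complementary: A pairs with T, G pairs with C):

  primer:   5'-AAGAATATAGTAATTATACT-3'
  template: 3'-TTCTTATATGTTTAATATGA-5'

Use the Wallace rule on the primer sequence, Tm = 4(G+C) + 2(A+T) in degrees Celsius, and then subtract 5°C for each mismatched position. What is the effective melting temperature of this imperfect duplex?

Primer base counts: A=10, T=7, G=2, C=1 → A+T=17, G+C=3
Perfect-match Tm = 2(17) + 4(3) = 34 + 12 = 46°C
Mismatches (positions where the bases are not complementary): 2 (at positions 10, 11)
Effective Tm = 46 − 2×5 = 46 − 10 = 36°C

36°C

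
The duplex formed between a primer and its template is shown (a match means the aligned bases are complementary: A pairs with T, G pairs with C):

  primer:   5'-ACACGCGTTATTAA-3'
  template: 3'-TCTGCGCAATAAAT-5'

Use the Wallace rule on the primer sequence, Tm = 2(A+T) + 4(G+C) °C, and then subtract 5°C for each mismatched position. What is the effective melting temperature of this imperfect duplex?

28°C

Primer base counts: A=5, T=4, G=2, C=3 → A+T=9, G+C=5
Perfect-match Tm = 2(9) + 4(5) = 18 + 20 = 38°C
Mismatches (positions where the bases are not complementary): 2 (at positions 2, 13)
Effective Tm = 38 − 2×5 = 38 − 10 = 28°C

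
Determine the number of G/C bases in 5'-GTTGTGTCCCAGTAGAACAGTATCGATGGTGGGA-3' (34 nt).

17

Scanning the sequence gives G=12, T=9, A=8, C=5.
G+C = 12 + 5 = 17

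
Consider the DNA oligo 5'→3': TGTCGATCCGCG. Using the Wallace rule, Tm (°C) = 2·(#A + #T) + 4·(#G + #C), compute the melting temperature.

40°C

Scanning the sequence gives A=1, T=3, C=4, G=4.
A+T = 4, G+C = 8
Tm = 2(4) + 4(8) = 8 + 32 = 40°C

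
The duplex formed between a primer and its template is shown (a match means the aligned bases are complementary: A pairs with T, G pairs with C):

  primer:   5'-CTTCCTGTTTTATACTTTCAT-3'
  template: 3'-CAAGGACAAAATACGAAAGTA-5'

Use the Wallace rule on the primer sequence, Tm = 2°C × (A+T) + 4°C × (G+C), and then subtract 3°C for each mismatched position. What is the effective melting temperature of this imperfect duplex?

48°C

Primer base counts: A=3, T=12, G=1, C=5 → A+T=15, G+C=6
Perfect-match Tm = 2(15) + 4(6) = 30 + 24 = 54°C
Mismatches (positions where the bases are not complementary): 2 (at positions 1, 14)
Effective Tm = 54 − 2×3 = 54 − 6 = 48°C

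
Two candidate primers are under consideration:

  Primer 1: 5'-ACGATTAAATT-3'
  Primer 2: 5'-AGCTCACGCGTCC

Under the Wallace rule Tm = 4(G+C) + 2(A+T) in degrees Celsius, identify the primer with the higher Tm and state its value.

Primer 2, 44°C

Primer 1: A+T=9, G+C=2 → Tm = 2(9)+4(2) = 26°C
Primer 2: A+T=4, G+C=9 → Tm = 2(4)+4(9) = 44°C
26°C vs 44°C → primer 2 is higher.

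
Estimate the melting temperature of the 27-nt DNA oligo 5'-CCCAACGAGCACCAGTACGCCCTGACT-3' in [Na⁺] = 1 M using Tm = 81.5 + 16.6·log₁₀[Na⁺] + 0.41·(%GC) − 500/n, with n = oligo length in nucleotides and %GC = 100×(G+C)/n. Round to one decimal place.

88.8°C

Length n = 27. C=12, T=3, G=5, A=7
G+C = 17, so %GC = 17/27 × 100 = 62.963%
Salt term: 16.6 × (0) = 0
GC term: 0.41 × 62.963 = 25.815; length term: −500/27 = −18.519
Tm = 81.5 + (0) + 25.815 − 18.519 = 88.796 → 88.8°C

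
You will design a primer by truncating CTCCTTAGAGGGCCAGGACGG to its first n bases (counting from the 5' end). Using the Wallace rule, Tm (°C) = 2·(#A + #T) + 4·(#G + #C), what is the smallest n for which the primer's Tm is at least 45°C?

n = 14

First 13 bases: CTCCTTAGAGGGC → Tm = 42°C (< 45°C)
First 14 bases: CTCCTTAGAGGGCC → Tm = 46°C (≥ 45°C)
Each additional base adds 2°C (A/T) or 4°C (G/C), so Tm is non-decreasing in n; n = 14 is the first length to reach 45°C.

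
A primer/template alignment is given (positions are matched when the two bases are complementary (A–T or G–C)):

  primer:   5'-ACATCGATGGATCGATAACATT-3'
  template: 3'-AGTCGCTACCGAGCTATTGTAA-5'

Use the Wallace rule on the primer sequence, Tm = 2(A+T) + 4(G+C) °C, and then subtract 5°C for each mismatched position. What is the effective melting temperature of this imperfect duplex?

45°C

Primer base counts: A=8, T=6, G=4, C=4 → A+T=14, G+C=8
Perfect-match Tm = 2(14) + 4(8) = 28 + 32 = 60°C
Mismatches (positions where the bases are not complementary): 3 (at positions 1, 4, 11)
Effective Tm = 60 − 3×5 = 60 − 15 = 45°C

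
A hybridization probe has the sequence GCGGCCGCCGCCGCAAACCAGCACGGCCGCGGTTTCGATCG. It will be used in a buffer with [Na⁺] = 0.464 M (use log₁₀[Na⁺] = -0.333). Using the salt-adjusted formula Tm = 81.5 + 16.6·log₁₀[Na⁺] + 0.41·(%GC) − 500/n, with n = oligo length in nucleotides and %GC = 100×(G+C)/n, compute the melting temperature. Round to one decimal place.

94.8°C

Length n = 41. C=17, T=4, G=14, A=6
G+C = 31, so %GC = 31/41 × 100 = 75.61%
Salt term: 16.6 × (-0.333) = -5.528
GC term: 0.41 × 75.61 = 31; length term: −500/41 = −12.195
Tm = 81.5 + (-5.528) + 31 − 12.195 = 94.777 → 94.8°C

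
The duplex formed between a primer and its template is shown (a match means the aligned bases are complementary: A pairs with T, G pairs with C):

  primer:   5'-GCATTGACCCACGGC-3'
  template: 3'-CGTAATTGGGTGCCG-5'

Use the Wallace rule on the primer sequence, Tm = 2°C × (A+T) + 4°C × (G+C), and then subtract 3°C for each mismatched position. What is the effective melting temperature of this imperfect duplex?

Primer base counts: A=3, T=2, G=4, C=6 → A+T=5, G+C=10
Perfect-match Tm = 2(5) + 4(10) = 10 + 40 = 50°C
Mismatches (positions where the bases are not complementary): 1 (at position 6)
Effective Tm = 50 − 1×3 = 50 − 3 = 47°C

47°C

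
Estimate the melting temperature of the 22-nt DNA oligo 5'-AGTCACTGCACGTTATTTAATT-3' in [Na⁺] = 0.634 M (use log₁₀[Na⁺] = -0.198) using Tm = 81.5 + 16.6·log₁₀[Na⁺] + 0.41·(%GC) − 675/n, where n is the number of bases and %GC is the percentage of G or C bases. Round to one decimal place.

Length n = 22. Counting bases: A=6, C=4, T=9, G=3
G+C = 7, so %GC = 7/22 × 100 = 31.818%
Salt term: 16.6 × (-0.198) = -3.287
GC term: 0.41 × 31.818 = 13.045; length term: −675/22 = −30.682
Tm = 81.5 + (-3.287) + 13.045 − 30.682 = 60.576 → 60.6°C

60.6°C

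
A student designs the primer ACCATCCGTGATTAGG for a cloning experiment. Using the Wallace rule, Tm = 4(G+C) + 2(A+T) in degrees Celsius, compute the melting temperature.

48°C

A=4, G=4, T=4, C=4
A+T = 8, G+C = 8
Tm = 2×8 + 4×8 = 48°C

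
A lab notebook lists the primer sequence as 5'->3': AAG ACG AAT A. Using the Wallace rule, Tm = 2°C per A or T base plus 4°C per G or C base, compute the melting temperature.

26°C

Counting bases: T=1, A=6, C=1, G=2
A+T = 7, G+C = 3
Tm = 2×7 + 4×3 = 26°C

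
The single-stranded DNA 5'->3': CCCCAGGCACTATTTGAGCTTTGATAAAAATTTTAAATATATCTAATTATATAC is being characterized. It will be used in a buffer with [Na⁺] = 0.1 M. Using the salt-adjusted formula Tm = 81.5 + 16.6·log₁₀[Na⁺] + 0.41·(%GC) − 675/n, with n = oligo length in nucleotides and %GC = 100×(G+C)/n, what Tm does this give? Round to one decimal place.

63.0°C

Length n = 54. G=5, T=20, C=9, A=20
G+C = 14, so %GC = 14/54 × 100 = 25.926%
Salt term: 16.6 × (-1) = -16.6
GC term: 0.41 × 25.926 = 10.63; length term: −675/54 = −12.5
Tm = 81.5 + (-16.6) + 10.63 − 12.5 = 63.03 → 63.0°C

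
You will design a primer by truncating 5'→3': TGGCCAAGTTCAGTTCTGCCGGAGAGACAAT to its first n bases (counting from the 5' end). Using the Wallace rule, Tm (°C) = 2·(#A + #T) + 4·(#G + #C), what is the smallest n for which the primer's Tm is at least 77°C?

n = 25

First 24 bases: TGGCCAAGTTCAGTTCTGCCGGAG → Tm = 76°C (< 77°C)
First 25 bases: TGGCCAAGTTCAGTTCTGCCGGAGA → Tm = 78°C (≥ 77°C)
Since every base adds ≥2°C, Tm only increases with n, so the threshold is first crossed at n = 25.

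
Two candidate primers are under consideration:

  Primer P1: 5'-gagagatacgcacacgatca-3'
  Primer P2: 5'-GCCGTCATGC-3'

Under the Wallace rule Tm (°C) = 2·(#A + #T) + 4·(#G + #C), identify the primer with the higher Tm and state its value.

Primer P1, 60°C

Primer P1: A+T=10, G+C=10 → Tm = 2(10)+4(10) = 60°C
Primer P2: A+T=3, G+C=7 → Tm = 2(3)+4(7) = 34°C
60°C vs 34°C → primer P1 is higher.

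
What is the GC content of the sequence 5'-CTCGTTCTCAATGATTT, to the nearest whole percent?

35%

Scanning the sequence gives C=4, A=3, G=2, T=8.
G+C = 2 + 4 = 6 out of 17 bases
%GC = 6/17 × 100 = 35.29% ≈ 35%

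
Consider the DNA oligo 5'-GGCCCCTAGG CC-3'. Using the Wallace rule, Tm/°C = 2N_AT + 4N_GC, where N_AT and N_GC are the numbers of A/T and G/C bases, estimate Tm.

Scanning the sequence gives A=1, T=1, G=4, C=6.
A+T = 2, G+C = 10
Tm = 2×2 + 4×10 = 44°C

44°C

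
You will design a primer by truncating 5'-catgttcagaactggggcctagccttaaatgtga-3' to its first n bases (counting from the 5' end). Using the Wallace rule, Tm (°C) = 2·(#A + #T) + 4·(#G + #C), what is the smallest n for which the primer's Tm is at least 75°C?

First 23 bases: CATGTTCAGAACTGGGGCCTAGC → Tm = 72°C (< 75°C)
First 24 bases: CATGTTCAGAACTGGGGCCTAGCC → Tm = 76°C (≥ 75°C)
Each additional base adds 2°C (A/T) or 4°C (G/C), so Tm is non-decreasing in n; n = 24 is the first length to reach 75°C.

n = 24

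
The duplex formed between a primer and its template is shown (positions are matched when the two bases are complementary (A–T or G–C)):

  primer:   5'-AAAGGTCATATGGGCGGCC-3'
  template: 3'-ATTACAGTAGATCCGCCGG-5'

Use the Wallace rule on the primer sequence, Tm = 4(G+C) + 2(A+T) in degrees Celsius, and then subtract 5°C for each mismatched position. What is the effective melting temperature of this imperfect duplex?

40°C

Primer base counts: A=5, T=3, G=7, C=4 → A+T=8, G+C=11
Perfect-match Tm = 2(8) + 4(11) = 16 + 44 = 60°C
Mismatches (positions where the bases are not complementary): 4 (at positions 1, 4, 10, 12)
Effective Tm = 60 − 4×5 = 60 − 20 = 40°C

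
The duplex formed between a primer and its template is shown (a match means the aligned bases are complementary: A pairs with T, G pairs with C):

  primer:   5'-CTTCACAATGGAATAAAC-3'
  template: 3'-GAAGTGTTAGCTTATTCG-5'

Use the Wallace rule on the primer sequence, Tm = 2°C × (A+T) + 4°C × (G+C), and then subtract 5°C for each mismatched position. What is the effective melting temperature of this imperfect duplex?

38°C

Primer base counts: A=8, T=4, G=2, C=4 → A+T=12, G+C=6
Perfect-match Tm = 2(12) + 4(6) = 24 + 24 = 48°C
Mismatches (positions where the bases are not complementary): 2 (at positions 10, 17)
Effective Tm = 48 − 2×5 = 48 − 10 = 38°C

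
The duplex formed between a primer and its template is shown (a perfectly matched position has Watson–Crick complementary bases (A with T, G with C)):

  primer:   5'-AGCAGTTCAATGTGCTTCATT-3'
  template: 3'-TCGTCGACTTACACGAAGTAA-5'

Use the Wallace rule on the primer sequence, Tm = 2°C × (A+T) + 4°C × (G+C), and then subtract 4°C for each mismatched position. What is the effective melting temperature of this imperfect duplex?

Primer base counts: A=5, T=8, G=4, C=4 → A+T=13, G+C=8
Perfect-match Tm = 2(13) + 4(8) = 26 + 32 = 58°C
Mismatches (positions where the bases are not complementary): 2 (at positions 6, 8)
Effective Tm = 58 − 2×4 = 58 − 8 = 50°C

50°C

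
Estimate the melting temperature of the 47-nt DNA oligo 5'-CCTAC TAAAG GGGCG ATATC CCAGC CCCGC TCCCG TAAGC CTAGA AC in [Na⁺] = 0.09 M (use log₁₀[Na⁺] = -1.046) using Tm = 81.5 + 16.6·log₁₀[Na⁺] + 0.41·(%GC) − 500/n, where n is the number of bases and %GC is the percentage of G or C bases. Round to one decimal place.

Length n = 47. T=7, C=18, G=10, A=12
G+C = 28, so %GC = 28/47 × 100 = 59.574%
Salt term: 16.6 × (-1.046) = -17.364
GC term: 0.41 × 59.574 = 24.425; length term: −500/47 = −10.638
Tm = 81.5 + (-17.364) + 24.425 − 10.638 = 77.923 → 77.9°C

77.9°C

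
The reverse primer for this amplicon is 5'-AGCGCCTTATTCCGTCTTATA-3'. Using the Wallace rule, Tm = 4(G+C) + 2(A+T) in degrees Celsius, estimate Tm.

Counting bases: A=4, T=8, G=3, C=6
A+T = 12, G+C = 9
Tm = 2×12 + 4×9 = 60°C

60°C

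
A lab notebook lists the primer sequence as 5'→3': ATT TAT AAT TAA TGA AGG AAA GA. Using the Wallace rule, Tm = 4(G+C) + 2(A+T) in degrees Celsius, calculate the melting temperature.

54°C

A=12, T=7, G=4, C=0
AT pairs contribute 19, GC pairs contribute 4.
Tm = 2(19) + 4(4) = 38 + 16 = 54°C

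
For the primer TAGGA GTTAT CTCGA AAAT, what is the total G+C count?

Scanning the sequence gives T=6, A=7, G=4, C=2.
G+C = 4 + 2 = 6

6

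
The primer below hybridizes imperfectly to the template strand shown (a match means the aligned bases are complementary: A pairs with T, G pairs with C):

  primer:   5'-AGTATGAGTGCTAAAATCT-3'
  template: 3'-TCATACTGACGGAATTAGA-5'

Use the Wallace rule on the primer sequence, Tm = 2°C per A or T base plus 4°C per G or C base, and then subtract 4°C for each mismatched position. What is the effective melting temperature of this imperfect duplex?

34°C

Primer base counts: A=7, T=6, G=4, C=2 → A+T=13, G+C=6
Perfect-match Tm = 2(13) + 4(6) = 26 + 24 = 50°C
Mismatches (positions where the bases are not complementary): 4 (at positions 8, 12, 13, 14)
Effective Tm = 50 − 4×4 = 50 − 16 = 34°C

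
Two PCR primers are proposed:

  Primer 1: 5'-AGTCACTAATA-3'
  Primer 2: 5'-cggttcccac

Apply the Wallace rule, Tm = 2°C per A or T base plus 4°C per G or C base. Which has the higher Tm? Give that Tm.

Primer 1: A+T=8, G+C=3 → Tm = 2(8)+4(3) = 28°C
Primer 2: A+T=3, G+C=7 → Tm = 2(3)+4(7) = 34°C
28°C vs 34°C → primer 2 is higher.

Primer 2, 34°C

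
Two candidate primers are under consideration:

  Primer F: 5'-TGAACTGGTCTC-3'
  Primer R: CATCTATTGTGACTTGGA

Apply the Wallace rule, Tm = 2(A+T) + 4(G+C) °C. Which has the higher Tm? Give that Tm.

Primer F: A+T=6, G+C=6 → Tm = 2(6)+4(6) = 36°C
Primer R: A+T=11, G+C=7 → Tm = 2(11)+4(7) = 50°C
36°C vs 50°C → primer R is higher.

Primer R, 50°C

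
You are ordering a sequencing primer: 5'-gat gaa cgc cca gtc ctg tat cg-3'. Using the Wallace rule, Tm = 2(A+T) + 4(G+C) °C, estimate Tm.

Counting bases: C=7, T=5, G=6, A=5
A+T = 10, G+C = 13
Tm = 4·13 + 2·10 = 52 + 20 = 72°C

72°C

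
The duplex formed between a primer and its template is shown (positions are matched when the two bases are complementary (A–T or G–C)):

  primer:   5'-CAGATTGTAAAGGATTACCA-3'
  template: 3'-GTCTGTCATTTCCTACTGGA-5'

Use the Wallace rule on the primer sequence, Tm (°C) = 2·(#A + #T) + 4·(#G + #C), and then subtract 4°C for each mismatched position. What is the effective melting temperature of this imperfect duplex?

Primer base counts: A=8, T=5, G=4, C=3 → A+T=13, G+C=7
Perfect-match Tm = 2(13) + 4(7) = 26 + 28 = 54°C
Mismatches (positions where the bases are not complementary): 4 (at positions 5, 6, 16, 20)
Effective Tm = 54 − 4×4 = 54 − 16 = 38°C

38°C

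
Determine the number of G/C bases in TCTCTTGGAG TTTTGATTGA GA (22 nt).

Base counts: T=10, C=2, A=4, G=6
G+C = 6 + 2 = 8

8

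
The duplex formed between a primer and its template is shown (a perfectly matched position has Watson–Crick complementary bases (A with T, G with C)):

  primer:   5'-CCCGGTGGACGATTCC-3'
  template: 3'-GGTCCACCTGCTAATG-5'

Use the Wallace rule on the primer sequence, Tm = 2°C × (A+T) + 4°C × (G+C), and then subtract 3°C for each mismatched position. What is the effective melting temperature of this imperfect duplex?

Primer base counts: A=2, T=3, G=5, C=6 → A+T=5, G+C=11
Perfect-match Tm = 2(5) + 4(11) = 10 + 44 = 54°C
Mismatches (positions where the bases are not complementary): 2 (at positions 3, 15)
Effective Tm = 54 − 2×3 = 54 − 6 = 48°C

48°C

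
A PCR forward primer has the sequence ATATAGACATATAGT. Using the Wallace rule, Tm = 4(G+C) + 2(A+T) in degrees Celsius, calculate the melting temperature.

36°C

G=2, T=5, C=1, A=7
AT pairs contribute 12, GC pairs contribute 3.
Tm = 2×12 + 4×3 = 36°C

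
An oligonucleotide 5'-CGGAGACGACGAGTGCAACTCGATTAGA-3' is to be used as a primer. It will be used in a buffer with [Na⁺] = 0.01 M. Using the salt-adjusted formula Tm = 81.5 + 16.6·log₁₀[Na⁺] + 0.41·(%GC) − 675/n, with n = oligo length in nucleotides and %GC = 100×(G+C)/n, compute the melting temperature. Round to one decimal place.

Length n = 28. G=9, T=4, A=9, C=6
G+C = 15, so %GC = 15/28 × 100 = 53.571%
Salt term: 16.6 × (-2) = -33.2
GC term: 0.41 × 53.571 = 21.964; length term: −675/28 = −24.107
Tm = 81.5 + (-33.2) + 21.964 − 24.107 = 46.157 → 46.2°C

46.2°C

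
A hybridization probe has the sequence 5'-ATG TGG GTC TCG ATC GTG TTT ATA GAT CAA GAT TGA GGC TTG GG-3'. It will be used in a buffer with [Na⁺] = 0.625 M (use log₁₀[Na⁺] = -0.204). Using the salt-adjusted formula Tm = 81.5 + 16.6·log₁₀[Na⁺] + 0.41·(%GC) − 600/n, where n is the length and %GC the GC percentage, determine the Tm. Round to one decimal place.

83.1°C

Length n = 44. G=15, C=5, A=9, T=15
G+C = 20, so %GC = 20/44 × 100 = 45.455%
Salt term: 16.6 × (-0.204) = -3.386
GC term: 0.41 × 45.455 = 18.637; length term: −600/44 = −13.636
Tm = 81.5 + (-3.386) + 18.637 − 13.636 = 83.115 → 83.1°C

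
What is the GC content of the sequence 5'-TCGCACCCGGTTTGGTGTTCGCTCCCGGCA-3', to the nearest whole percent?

Base counts: C=11, G=9, T=8, A=2
G+C = 9 + 11 = 20 out of 30 bases
%GC = 20/30 × 100 = 66.67% ≈ 67%

67%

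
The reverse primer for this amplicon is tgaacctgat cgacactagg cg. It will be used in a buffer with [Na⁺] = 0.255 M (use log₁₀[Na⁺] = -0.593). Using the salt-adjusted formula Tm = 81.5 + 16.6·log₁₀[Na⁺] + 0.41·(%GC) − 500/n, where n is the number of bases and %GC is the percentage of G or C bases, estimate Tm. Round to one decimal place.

71.3°C

Length n = 22. Counting bases: G=6, A=6, T=4, C=6
G+C = 12, so %GC = 12/22 × 100 = 54.545%
Salt term: 16.6 × (-0.593) = -9.844
GC term: 0.41 × 54.545 = 22.363; length term: −500/22 = −22.727
Tm = 81.5 + (-9.844) + 22.363 − 22.727 = 71.292 → 71.3°C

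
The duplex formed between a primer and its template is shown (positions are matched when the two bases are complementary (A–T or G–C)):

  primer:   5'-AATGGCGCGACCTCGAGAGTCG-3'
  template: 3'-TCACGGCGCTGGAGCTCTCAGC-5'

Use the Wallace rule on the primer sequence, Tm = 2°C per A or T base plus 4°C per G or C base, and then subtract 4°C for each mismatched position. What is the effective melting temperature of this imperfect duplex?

64°C

Primer base counts: A=5, T=3, G=8, C=6 → A+T=8, G+C=14
Perfect-match Tm = 2(8) + 4(14) = 16 + 56 = 72°C
Mismatches (positions where the bases are not complementary): 2 (at positions 2, 5)
Effective Tm = 72 − 2×4 = 72 − 8 = 64°C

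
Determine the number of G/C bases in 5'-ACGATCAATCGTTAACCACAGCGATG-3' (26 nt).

12

A=9, T=5, G=5, C=7
G+C = 5 + 7 = 12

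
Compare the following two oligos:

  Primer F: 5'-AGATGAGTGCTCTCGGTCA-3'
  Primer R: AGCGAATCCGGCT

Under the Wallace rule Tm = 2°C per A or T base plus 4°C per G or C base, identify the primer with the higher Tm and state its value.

Primer F: A+T=9, G+C=10 → Tm = 2(9)+4(10) = 58°C
Primer R: A+T=5, G+C=8 → Tm = 2(5)+4(8) = 42°C
58°C vs 42°C → primer F is higher.

Primer F, 58°C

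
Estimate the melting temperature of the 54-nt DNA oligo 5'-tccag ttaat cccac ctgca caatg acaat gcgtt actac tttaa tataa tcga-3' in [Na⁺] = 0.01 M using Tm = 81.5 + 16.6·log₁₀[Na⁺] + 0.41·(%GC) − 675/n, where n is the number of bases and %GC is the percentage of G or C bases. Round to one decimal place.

51.0°C

Length n = 54. Scanning the sequence gives G=6, A=18, C=14, T=16.
G+C = 20, so %GC = 20/54 × 100 = 37.037%
Salt term: 16.6 × (-2) = -33.2
GC term: 0.41 × 37.037 = 15.185; length term: −675/54 = −12.5
Tm = 81.5 + (-33.2) + 15.185 − 12.5 = 50.985 → 51.0°C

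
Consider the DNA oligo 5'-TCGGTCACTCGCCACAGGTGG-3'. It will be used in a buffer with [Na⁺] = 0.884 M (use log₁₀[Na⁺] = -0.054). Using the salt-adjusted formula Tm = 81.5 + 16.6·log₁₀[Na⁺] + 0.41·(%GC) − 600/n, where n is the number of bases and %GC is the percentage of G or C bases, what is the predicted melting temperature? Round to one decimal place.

79.4°C

Length n = 21. Counting bases: A=3, C=7, T=4, G=7
G+C = 14, so %GC = 14/21 × 100 = 66.667%
Salt term: 16.6 × (-0.054) = -0.896
GC term: 0.41 × 66.667 = 27.333; length term: −600/21 = −28.571
Tm = 81.5 + (-0.896) + 27.333 − 28.571 = 79.366 → 79.4°C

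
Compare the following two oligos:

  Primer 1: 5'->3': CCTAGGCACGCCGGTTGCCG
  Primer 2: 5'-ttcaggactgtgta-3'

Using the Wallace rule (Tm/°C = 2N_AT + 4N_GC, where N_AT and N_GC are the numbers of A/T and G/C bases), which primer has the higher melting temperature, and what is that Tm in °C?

Primer 1: A+T=5, G+C=15 → Tm = 2(5)+4(15) = 70°C
Primer 2: A+T=8, G+C=6 → Tm = 2(8)+4(6) = 40°C
70°C vs 40°C → primer 1 is higher.

Primer 1, 70°C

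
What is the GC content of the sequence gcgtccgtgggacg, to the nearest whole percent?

79%

T=2, G=7, A=1, C=4
G+C = 7 + 4 = 11 out of 14 bases
%GC = 11/14 × 100 = 78.57% ≈ 79%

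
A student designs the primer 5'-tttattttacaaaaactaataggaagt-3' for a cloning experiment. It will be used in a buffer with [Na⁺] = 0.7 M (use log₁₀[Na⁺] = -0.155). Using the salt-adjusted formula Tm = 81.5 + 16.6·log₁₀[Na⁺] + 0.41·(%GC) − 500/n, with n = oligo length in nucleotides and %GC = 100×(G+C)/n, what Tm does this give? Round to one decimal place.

68.0°C

Length n = 27. T=10, G=3, A=12, C=2
G+C = 5, so %GC = 5/27 × 100 = 18.519%
Salt term: 16.6 × (-0.155) = -2.573
GC term: 0.41 × 18.519 = 7.593; length term: −500/27 = −18.519
Tm = 81.5 + (-2.573) + 7.593 − 18.519 = 68.001 → 68.0°C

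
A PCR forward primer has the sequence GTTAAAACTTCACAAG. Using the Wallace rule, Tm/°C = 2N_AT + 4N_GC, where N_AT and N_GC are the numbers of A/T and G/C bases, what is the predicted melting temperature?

Scanning the sequence gives G=2, T=4, C=3, A=7.
A+T = 11, G+C = 5
Tm = 2×11 + 4×5 = 42°C

42°C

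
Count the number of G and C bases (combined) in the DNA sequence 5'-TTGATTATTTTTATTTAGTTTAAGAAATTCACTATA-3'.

5

Scanning the sequence gives A=12, C=2, T=19, G=3.
Total G or C: 3 + 2 = 5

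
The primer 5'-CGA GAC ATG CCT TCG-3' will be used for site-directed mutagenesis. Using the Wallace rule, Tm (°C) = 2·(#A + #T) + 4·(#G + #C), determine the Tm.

48°C

T=3, G=4, A=3, C=5
A+T = 6, G+C = 9
Tm = 4·9 + 2·6 = 36 + 12 = 48°C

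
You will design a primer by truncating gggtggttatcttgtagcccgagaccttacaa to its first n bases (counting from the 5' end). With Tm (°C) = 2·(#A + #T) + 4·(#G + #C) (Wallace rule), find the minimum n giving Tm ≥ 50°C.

First 16 bases: GGGTGGTTATCTTGTA → Tm = 46°C (< 50°C)
First 17 bases: GGGTGGTTATCTTGTAG → Tm = 50°C (≥ 50°C)
Each additional base adds 2°C (A/T) or 4°C (G/C), so Tm is non-decreasing in n; n = 17 is the first length to reach 50°C.

n = 17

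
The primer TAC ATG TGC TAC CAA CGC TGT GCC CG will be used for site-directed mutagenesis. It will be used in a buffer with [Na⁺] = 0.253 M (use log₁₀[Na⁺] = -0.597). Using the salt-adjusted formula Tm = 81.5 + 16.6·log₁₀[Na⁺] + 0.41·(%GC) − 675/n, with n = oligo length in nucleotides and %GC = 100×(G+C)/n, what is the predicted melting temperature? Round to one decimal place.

Length n = 26. Scanning the sequence gives C=9, T=6, G=6, A=5.
G+C = 15, so %GC = 15/26 × 100 = 57.692%
Salt term: 16.6 × (-0.597) = -9.91
GC term: 0.41 × 57.692 = 23.654; length term: −675/26 = −25.962
Tm = 81.5 + (-9.91) + 23.654 − 25.962 = 69.282 → 69.3°C

69.3°C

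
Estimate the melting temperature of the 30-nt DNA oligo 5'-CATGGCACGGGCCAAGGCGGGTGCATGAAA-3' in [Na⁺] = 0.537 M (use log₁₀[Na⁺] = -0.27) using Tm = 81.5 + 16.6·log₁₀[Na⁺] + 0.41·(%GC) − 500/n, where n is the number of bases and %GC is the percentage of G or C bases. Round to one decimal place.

Length n = 30. Base counts: A=8, C=7, G=12, T=3
G+C = 19, so %GC = 19/30 × 100 = 63.333%
Salt term: 16.6 × (-0.27) = -4.482
GC term: 0.41 × 63.333 = 25.967; length term: −500/30 = −16.667
Tm = 81.5 + (-4.482) + 25.967 − 16.667 = 86.318 → 86.3°C

86.3°C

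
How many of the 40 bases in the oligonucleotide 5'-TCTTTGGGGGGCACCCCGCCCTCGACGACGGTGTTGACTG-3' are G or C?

Counting bases: G=14, C=13, A=4, T=9
Total G or C: 14 + 13 = 27

27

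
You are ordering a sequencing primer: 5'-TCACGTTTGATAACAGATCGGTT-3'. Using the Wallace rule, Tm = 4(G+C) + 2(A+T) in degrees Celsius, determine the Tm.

64°C

Base counts: C=4, G=5, T=8, A=6
AT pairs contribute 14, GC pairs contribute 9.
Tm = 4·9 + 2·14 = 36 + 28 = 64°C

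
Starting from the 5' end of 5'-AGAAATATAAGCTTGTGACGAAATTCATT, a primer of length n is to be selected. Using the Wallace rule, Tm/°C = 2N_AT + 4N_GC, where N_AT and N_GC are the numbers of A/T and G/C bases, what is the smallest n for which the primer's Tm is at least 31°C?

n = 13

First 12 bases: AGAAATATAAGC → Tm = 30°C (< 31°C)
First 13 bases: AGAAATATAAGCT → Tm = 32°C (≥ 31°C)
Since every base adds ≥2°C, Tm only increases with n, so the threshold is first crossed at n = 13.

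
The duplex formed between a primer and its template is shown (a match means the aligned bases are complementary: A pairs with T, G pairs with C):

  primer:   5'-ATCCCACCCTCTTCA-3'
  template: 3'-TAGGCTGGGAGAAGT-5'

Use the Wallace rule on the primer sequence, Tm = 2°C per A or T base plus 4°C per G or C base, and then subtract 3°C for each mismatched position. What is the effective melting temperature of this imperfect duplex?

43°C

Primer base counts: A=3, T=4, G=0, C=8 → A+T=7, G+C=8
Perfect-match Tm = 2(7) + 4(8) = 14 + 32 = 46°C
Mismatches (positions where the bases are not complementary): 1 (at position 5)
Effective Tm = 46 − 1×3 = 46 − 3 = 43°C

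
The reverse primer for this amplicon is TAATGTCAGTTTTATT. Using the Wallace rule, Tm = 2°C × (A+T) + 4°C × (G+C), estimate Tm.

38°C

Base counts: T=9, A=4, G=2, C=1
A+T = 13, G+C = 3
Tm = 4·3 + 2·13 = 12 + 26 = 38°C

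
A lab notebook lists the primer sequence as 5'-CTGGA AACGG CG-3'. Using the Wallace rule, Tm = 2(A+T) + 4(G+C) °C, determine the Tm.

A=3, C=3, G=5, T=1
AT pairs contribute 4, GC pairs contribute 8.
Tm = 2(4) + 4(8) = 8 + 32 = 40°C

40°C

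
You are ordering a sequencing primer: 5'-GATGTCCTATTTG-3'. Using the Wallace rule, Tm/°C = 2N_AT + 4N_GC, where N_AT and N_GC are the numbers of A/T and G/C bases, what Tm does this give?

Scanning the sequence gives C=2, T=6, A=2, G=3.
AT pairs contribute 8, GC pairs contribute 5.
Tm = 2(8) + 4(5) = 16 + 20 = 36°C

36°C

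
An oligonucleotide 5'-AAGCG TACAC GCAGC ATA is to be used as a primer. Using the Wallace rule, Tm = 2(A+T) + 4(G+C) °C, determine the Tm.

Base counts: C=5, A=7, G=4, T=2
AT pairs contribute 9, GC pairs contribute 9.
Tm = 2×9 + 4×9 = 54°C

54°C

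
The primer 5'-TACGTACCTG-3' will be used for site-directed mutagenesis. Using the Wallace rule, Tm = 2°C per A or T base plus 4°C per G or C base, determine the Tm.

30°C

Base counts: T=3, C=3, G=2, A=2
AT pairs contribute 5, GC pairs contribute 5.
Tm = 2(5) + 4(5) = 10 + 20 = 30°C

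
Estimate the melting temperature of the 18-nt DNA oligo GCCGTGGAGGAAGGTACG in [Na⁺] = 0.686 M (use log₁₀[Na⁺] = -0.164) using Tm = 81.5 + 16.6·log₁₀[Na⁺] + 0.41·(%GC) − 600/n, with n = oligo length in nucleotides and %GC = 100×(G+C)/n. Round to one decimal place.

Length n = 18. G=9, C=3, T=2, A=4
G+C = 12, so %GC = 12/18 × 100 = 66.667%
Salt term: 16.6 × (-0.164) = -2.722
GC term: 0.41 × 66.667 = 27.333; length term: −600/18 = −33.333
Tm = 81.5 + (-2.722) + 27.333 − 33.333 = 72.778 → 72.8°C

72.8°C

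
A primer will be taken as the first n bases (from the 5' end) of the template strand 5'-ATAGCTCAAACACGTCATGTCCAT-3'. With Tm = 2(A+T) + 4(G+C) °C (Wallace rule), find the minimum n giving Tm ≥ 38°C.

n = 14

First 13 bases: ATAGCTCAAACAC → Tm = 36°C (< 38°C)
First 14 bases: ATAGCTCAAACACG → Tm = 40°C (≥ 38°C)
Since every base adds ≥2°C, Tm only increases with n, so the threshold is first crossed at n = 14.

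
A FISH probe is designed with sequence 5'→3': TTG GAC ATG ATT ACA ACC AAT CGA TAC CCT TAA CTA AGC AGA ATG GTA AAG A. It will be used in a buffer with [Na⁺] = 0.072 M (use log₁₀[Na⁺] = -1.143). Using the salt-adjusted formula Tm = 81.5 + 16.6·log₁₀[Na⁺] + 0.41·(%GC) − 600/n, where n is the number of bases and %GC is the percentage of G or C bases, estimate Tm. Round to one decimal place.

66.0°C

Length n = 52. Base counts: C=10, A=21, T=12, G=9
G+C = 19, so %GC = 19/52 × 100 = 36.538%
Salt term: 16.6 × (-1.143) = -18.974
GC term: 0.41 × 36.538 = 14.981; length term: −600/52 = −11.538
Tm = 81.5 + (-18.974) + 14.981 − 11.538 = 65.969 → 66.0°C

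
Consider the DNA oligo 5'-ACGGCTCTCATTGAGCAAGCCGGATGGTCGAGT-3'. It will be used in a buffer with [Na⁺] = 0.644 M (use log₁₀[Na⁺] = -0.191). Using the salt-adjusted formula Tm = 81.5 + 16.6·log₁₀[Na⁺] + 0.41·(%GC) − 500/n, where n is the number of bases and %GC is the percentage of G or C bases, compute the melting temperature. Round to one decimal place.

86.8°C

Length n = 33. Base counts: T=7, A=7, C=8, G=11
G+C = 19, so %GC = 19/33 × 100 = 57.576%
Salt term: 16.6 × (-0.191) = -3.171
GC term: 0.41 × 57.576 = 23.606; length term: −500/33 = −15.152
Tm = 81.5 + (-3.171) + 23.606 − 15.152 = 86.783 → 86.8°C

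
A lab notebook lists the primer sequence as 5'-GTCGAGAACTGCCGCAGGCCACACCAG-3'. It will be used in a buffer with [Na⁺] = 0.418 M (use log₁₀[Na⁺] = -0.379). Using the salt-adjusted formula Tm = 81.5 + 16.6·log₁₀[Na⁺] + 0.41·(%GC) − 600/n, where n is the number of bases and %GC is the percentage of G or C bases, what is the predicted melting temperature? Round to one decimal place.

80.3°C

Length n = 27. Counting bases: A=7, G=8, C=10, T=2
G+C = 18, so %GC = 18/27 × 100 = 66.667%
Salt term: 16.6 × (-0.379) = -6.291
GC term: 0.41 × 66.667 = 27.333; length term: −600/27 = −22.222
Tm = 81.5 + (-6.291) + 27.333 − 22.222 = 80.32 → 80.3°C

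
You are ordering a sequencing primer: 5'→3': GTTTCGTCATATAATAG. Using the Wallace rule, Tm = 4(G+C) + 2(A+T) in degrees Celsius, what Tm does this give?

Scanning the sequence gives T=7, C=2, G=3, A=5.
So N_AT = 12 and N_GC = 5.
Tm = 4·5 + 2·12 = 20 + 24 = 44°C

44°C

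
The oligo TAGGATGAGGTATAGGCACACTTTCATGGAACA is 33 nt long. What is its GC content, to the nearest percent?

Base counts: C=5, T=8, A=11, G=9
G+C = 9 + 5 = 14 out of 33 bases
%GC = 14/33 × 100 = 42.42% ≈ 42%

42%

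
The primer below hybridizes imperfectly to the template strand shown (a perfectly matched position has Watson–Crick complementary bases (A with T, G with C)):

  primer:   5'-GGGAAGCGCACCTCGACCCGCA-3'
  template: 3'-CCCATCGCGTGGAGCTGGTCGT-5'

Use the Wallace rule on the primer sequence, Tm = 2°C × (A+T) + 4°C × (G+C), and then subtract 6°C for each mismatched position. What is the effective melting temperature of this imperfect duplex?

Primer base counts: A=5, T=1, G=7, C=9 → A+T=6, G+C=16
Perfect-match Tm = 2(6) + 4(16) = 12 + 64 = 76°C
Mismatches (positions where the bases are not complementary): 2 (at positions 4, 19)
Effective Tm = 76 − 2×6 = 76 − 12 = 64°C

64°C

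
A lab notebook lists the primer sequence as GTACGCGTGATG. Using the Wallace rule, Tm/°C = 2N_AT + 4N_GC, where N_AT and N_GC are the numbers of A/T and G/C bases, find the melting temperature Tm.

38°C

Scanning the sequence gives C=2, T=3, A=2, G=5.
A+T = 5, G+C = 7
Tm = 2×5 + 4×7 = 38°C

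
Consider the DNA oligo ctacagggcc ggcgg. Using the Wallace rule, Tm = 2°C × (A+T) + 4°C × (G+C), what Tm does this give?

Base counts: G=7, T=1, A=2, C=5
A+T = 3, G+C = 12
Tm = 4·12 + 2·3 = 48 + 6 = 54°C

54°C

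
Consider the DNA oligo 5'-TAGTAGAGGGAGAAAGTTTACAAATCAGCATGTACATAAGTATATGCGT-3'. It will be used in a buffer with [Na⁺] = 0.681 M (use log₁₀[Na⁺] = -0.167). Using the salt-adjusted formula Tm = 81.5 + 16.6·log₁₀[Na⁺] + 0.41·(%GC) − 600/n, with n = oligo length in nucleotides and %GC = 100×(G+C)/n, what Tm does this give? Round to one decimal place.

80.7°C

Length n = 49. Counting bases: A=19, T=13, C=5, G=12
G+C = 17, so %GC = 17/49 × 100 = 34.694%
Salt term: 16.6 × (-0.167) = -2.772
GC term: 0.41 × 34.694 = 14.225; length term: −600/49 = −12.245
Tm = 81.5 + (-2.772) + 14.225 − 12.245 = 80.708 → 80.7°C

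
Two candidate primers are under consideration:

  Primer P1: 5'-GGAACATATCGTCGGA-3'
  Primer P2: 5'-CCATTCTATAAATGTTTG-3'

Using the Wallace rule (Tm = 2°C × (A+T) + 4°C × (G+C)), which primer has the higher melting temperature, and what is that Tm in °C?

Primer P1, 48°C

Primer P1: A+T=8, G+C=8 → Tm = 2(8)+4(8) = 48°C
Primer P2: A+T=13, G+C=5 → Tm = 2(13)+4(5) = 46°C
48°C vs 46°C → primer P1 is higher.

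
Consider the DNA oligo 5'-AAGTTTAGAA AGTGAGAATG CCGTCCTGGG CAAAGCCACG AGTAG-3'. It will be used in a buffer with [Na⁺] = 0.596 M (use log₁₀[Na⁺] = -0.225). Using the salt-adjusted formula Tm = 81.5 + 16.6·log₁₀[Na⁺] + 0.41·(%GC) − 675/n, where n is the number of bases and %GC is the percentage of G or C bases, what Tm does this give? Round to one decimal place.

Length n = 45. Base counts: G=14, A=15, C=8, T=8
G+C = 22, so %GC = 22/45 × 100 = 48.889%
Salt term: 16.6 × (-0.225) = -3.735
GC term: 0.41 × 48.889 = 20.044; length term: −675/45 = −15
Tm = 81.5 + (-3.735) + 20.044 − 15 = 82.809 → 82.8°C

82.8°C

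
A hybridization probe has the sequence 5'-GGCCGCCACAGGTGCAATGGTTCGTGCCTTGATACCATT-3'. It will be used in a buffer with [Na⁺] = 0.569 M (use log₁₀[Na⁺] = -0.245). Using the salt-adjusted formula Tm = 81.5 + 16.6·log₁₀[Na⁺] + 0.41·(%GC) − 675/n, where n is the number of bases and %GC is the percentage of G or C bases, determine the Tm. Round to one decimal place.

Length n = 39. Scanning the sequence gives A=7, T=10, G=11, C=11.
G+C = 22, so %GC = 22/39 × 100 = 56.41%
Salt term: 16.6 × (-0.245) = -4.067
GC term: 0.41 × 56.41 = 23.128; length term: −675/39 = −17.308
Tm = 81.5 + (-4.067) + 23.128 − 17.308 = 83.253 → 83.3°C

83.3°C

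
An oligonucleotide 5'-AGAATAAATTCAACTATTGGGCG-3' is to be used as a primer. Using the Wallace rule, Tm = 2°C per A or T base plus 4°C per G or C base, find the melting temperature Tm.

Base counts: T=6, G=5, A=9, C=3
A+T = 15, G+C = 8
Tm = 2×15 + 4×8 = 62°C

62°C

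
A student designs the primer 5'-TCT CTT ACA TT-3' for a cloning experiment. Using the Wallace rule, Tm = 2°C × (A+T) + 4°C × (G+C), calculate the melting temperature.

Scanning the sequence gives T=6, A=2, C=3, G=0.
A+T = 8, G+C = 3
Tm = 2×8 + 4×3 = 28°C

28°C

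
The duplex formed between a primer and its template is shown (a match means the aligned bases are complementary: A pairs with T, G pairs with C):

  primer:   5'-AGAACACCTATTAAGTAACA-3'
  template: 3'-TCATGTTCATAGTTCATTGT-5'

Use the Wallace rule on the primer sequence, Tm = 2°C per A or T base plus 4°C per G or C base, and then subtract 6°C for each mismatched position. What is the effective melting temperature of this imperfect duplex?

Primer base counts: A=10, T=4, G=2, C=4 → A+T=14, G+C=6
Perfect-match Tm = 2(14) + 4(6) = 28 + 24 = 52°C
Mismatches (positions where the bases are not complementary): 4 (at positions 3, 7, 8, 12)
Effective Tm = 52 − 4×6 = 52 − 24 = 28°C

28°C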